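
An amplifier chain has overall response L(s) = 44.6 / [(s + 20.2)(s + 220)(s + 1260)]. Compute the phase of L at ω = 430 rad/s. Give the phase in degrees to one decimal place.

∠(j430 + 20.2) = arctan(430/20.2) = 87.31°
∠(j430 + 220) = arctan(430/220) = 62.90°
∠(j430 + 1260) = arctan(430/1260) = 18.84°
∠L(j430) = − (87.31° + 62.90° + 18.84°) = -169.06°

-169.1 deg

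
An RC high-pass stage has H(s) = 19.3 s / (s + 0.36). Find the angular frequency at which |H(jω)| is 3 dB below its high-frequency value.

For a single-pole high-pass, the −3 dB point is at the pole: ω = 0.36 rad/s.

0.36 rad/s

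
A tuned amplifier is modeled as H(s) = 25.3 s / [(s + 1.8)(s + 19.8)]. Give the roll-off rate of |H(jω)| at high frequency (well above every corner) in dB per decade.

With 1 zero and 2 poles, the high-frequency asymptotic slope is 20 × (1 − 2) = -20 dB/decade.

-20 dB/decade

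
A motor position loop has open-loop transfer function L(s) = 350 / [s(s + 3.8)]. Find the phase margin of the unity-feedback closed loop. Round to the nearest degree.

12°

Gain crossover: |L(jω)| = 1 at ω ≈ 18.5 rad s⁻¹.
∠L(j18.5) = −90° − arctan(18.5/3.8) ≈ -168.40°
PM = 180° + (-168.40°) = 11.60°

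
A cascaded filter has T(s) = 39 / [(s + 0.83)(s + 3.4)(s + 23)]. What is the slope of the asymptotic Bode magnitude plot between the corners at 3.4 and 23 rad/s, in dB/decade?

-40 dB/decade

In this band the factors already past their corner are: pole at 0.83, pole at 3.4; net slope = -40 dB/decade.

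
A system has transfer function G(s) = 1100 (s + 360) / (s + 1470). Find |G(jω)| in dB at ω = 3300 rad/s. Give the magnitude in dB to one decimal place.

|j3300 + 360| = √(3300² + 360²) = 3320
|j3300 + 1470| = √(3300² + 1470²) = 3613
|G(j3300)| = 1100 × 3320 / 3613 = 1010.8
20 log₁₀(1010.8) = 60.09 dB

60.1 dB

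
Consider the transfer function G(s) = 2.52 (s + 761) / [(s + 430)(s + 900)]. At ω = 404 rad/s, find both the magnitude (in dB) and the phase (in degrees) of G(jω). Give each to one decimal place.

|G| = -48.6 dB, ∠G = -39.4°

|j404 + 761| = √(404² + 761²) = 861.6
|j404 + 430| = √(404² + 430²) = 590
|j404 + 900| = √(404² + 900²) = 986.5
|G(j404)| = 2.52 × 861.6 / (590 × 986.5) = 0.0037302
20 log₁₀(0.0037302) = -48.57 dB
∠(j404 + 761) = arctan(404/761) = 27.96°
∠(j404 + 430) = arctan(404/430) = 43.21°
∠(j404 + 900) = arctan(404/900) = 24.17°
∠G(j404) = 27.96° − (43.21° + 24.17°) = -39.43°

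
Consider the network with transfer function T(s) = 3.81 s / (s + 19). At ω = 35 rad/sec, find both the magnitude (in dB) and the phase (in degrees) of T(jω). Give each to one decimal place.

|T| = 10.5 dB, ∠T = 28.5°

|j35| = 35
|j35 + 19| = √(35² + 19²) = 39.82
|T(j35)| = 3.81 × 35 / 39.82 = 3.3484
20 log₁₀(3.3484) = 10.50 dB
∠(j35) = 90.00°
∠(j35 + 19) = arctan(35/19) = 61.50°
∠T(j35) = 90.00° − 61.50° = 28.50°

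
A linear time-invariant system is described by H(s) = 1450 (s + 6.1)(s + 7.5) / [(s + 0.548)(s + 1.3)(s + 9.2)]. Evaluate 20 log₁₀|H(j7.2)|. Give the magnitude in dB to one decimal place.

47.3 dB

|j7.2 + 6.1| = √(7.2² + 6.1²) = 9.437
|j7.2 + 7.5| = √(7.2² + 7.5²) = 10.4
|j7.2 + 0.548| = √(7.2² + 0.548²) = 7.221
|j7.2 + 1.3| = √(7.2² + 1.3²) = 7.316
|j7.2 + 9.2| = √(7.2² + 9.2²) = 11.68
|H(j7.2)| = 1450 × 9.437 × 10.4 / (7.221 × 7.316 × 11.68) = 230.49
20 log₁₀(230.49) = 47.25 dB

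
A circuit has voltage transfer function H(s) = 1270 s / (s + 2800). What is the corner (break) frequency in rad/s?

The single real pole at s = −2800 gives a corner at ω = 2800 rad/s.

2800 rad/s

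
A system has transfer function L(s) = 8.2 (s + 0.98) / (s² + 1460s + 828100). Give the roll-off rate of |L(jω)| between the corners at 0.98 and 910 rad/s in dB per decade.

In this band the factors already past their corner are: zero at 0.98; net slope = 20 dB/decade.

20 dB/decade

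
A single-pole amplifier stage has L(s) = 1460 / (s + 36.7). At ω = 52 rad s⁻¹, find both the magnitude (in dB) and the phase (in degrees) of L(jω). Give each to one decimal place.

|L| = 27.2 dB, ∠L = -54.8°

|j52 + 36.7| = √(52² + 36.7²) = 63.65
|L(j52)| = 1460 / 63.65 = 22.939
20 log₁₀(22.939) = 27.21 dB
∠(j52 + 36.7) = arctan(52/36.7) = 54.79°
∠L(j52) = −54.79° = -54.79°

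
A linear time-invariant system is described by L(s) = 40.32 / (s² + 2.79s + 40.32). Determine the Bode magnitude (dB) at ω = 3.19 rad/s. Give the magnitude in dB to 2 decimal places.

|(j3.19)² + 2.79(j3.19) + 40.32| = |30.144 + j8.9001| = 31.43
|L(j3.19)| = 40.32 / 31.43 = 1.2828
20 log₁₀(1.2828) = 2.163 dB

2.16 dB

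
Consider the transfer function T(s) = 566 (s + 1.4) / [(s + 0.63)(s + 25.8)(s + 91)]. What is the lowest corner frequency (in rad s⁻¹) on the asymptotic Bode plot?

0.63 rad s⁻¹

Break frequencies occur at each pole and zero magnitude: 0.63 rad s⁻¹, 1.4 rad s⁻¹, 25.8 rad s⁻¹, 91 rad s⁻¹.
The lowest is 0.63 rad s⁻¹.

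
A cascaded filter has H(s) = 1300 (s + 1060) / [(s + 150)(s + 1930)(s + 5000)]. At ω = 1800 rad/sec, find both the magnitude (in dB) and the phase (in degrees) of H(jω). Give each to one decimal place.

|j1800 + 1060| = √(1800² + 1060²) = 2089
|j1800 + 150| = √(1800² + 150²) = 1806
|j1800 + 1930| = √(1800² + 1930²) = 2639
|j1800 + 5000| = √(1800² + 5000²) = 5314
|H(j1800)| = 1300 × 2089 / (1806 × 2639 × 5314) = 0.0001072
20 log₁₀(0.0001072) = -79.40 dB
∠(j1800 + 1060) = arctan(1800/1060) = 59.51°
∠(j1800 + 150) = arctan(1800/150) = 85.24°
∠(j1800 + 1930) = arctan(1800/1930) = 43.00°
∠(j1800 + 5000) = arctan(1800/5000) = 19.80°
∠H(j1800) = 59.51° − (85.24° + 43.00° + 19.80°) = -88.53°

|H| = -79.4 dB, ∠H = -88.5 deg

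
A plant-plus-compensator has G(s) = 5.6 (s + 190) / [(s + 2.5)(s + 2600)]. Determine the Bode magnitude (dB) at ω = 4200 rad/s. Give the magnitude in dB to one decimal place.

|j4200 + 190| = √(4200² + 190²) = 4204
|j4200 + 2.5| = √(4200² + 2.5²) = 4200
|j4200 + 2600| = √(4200² + 2600²) = 4940
|G(j4200)| = 5.6 × 4204 / (4200 × 4940) = 0.0011348
20 log₁₀(0.0011348) = -58.90 dB

-58.9 dB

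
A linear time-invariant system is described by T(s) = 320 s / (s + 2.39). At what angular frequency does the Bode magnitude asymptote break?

The single real pole at s = −2.39 gives a corner at ω = 2.39 rad/s.

2.39 rad/s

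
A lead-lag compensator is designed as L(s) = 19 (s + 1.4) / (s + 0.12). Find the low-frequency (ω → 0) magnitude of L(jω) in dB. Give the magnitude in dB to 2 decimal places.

L(0) = 19 × 1.4 / 0.12 = 221.67
20 log₁₀(221.67) = 46.914 dB

46.91 dB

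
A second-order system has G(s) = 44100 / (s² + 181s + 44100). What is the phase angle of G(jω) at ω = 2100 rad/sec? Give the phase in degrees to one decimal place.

∠[(j2100)² + 181(j2100) + 44100] = ∠[-4.3659e+06 + j3.801e+05] = 175.02°
∠G(j2100) = −175.02° = -175.02°

-175.0 deg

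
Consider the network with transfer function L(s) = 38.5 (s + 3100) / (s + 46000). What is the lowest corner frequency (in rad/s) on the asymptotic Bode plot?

Break frequencies occur at each pole and zero magnitude: 3100 rad/s, 46000 rad/s.
The lowest is 3100 rad/s.

3100 rad/s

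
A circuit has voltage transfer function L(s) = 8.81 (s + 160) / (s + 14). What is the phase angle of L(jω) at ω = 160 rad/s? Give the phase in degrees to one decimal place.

-40.0°

∠(j160 + 160) = arctan(160/160) = 45.00°
∠(j160 + 14) = arctan(160/14) = 85.00°
∠L(j160) = 45.00° − 85.00° = -40.00°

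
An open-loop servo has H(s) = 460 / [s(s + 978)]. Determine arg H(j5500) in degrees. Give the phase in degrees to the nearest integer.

-170 deg

∠(j5500 + 978) = arctan(5500/978) = 79.92°
∠(j5500) = 90.00°
∠H(j5500) = − (79.92° + 90.00°) = -169.92°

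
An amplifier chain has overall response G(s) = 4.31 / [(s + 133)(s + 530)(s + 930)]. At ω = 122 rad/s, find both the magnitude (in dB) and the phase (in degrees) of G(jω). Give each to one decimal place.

|j122 + 133| = √(122² + 133²) = 180.5
|j122 + 530| = √(122² + 530²) = 543.9
|j122 + 930| = √(122² + 930²) = 938
|G(j122)| = 4.31 / (180.5 × 543.9 × 938) = 4.6814e-08
20 log₁₀(4.6814e-08) = -146.59 dB
∠(j122 + 133) = arctan(122/133) = 42.53°
∠(j122 + 530) = arctan(122/530) = 12.96°
∠(j122 + 930) = arctan(122/930) = 7.47°
∠G(j122) = − (42.53° + 12.96° + 7.47°) = -62.97°

|G| = -146.6 dB, ∠G = -63.0°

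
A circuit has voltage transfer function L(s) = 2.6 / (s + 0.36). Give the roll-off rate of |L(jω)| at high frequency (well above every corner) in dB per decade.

-20 dB/decade

With 0 zeros and 1 pole, the high-frequency asymptotic slope is 20 × (0 − 1) = -20 dB/decade.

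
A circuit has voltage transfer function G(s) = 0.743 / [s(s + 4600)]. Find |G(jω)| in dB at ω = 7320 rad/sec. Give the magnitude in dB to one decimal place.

-158.6 dB

|j7320 + 4600| = √(7320² + 4600²) = 8645
|j7320| = 7320
|G(j7320)| = 0.743 / (8645 × 7320) = 1.1741e-08
20 log₁₀(1.1741e-08) = -158.61 dB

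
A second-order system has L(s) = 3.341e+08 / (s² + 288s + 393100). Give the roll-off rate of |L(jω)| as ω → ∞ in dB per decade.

With 0 zeros and 2 poles, the high-frequency asymptotic slope is 20 × (0 − 2) = -40 dB/decade.

-40 dB/decade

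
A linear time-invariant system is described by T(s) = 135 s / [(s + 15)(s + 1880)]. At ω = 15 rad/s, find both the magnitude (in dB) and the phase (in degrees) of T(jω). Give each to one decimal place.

|T| = -25.9 dB, ∠T = 44.5°

|j15| = 15
|j15 + 15| = √(15² + 15²) = 21.21
|j15 + 1880| = √(15² + 1880²) = 1880
|T(j15)| = 135 × 15 / (21.21 × 1880) = 0.050775
20 log₁₀(0.050775) = -25.89 dB
∠(j15) = 90.00°
∠(j15 + 15) = arctan(15/15) = 45.00°
∠(j15 + 1880) = arctan(15/1880) = 0.46°
∠T(j15) = 90.00° − (45.00° + 0.46°) = 44.54°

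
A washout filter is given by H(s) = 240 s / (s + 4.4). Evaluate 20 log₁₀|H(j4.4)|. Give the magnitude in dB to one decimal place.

44.6 dB

|j4.4| = 4.4
|j4.4 + 4.4| = √(4.4² + 4.4²) = 6.223
|H(j4.4)| = 240 × 4.4 / 6.223 = 169.71
20 log₁₀(169.71) = 44.59 dB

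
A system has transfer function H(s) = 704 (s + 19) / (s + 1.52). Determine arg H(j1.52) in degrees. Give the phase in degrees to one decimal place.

∠(j1.52 + 19) = arctan(1.52/19) = 4.57°
∠(j1.52 + 1.52) = arctan(1.52/1.52) = 45.00°
∠H(j1.52) = 4.57° − 45.00° = -40.43°

-40.4 deg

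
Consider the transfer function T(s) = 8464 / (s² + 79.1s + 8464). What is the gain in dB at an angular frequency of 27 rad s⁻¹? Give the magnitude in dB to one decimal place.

0.5 dB

|(j27)² + 79.1(j27) + 8464| = |7735 + j2135.7| = 8024
|T(j27)| = 8464 / 8024 = 1.0548
20 log₁₀(1.0548) = 0.46 dB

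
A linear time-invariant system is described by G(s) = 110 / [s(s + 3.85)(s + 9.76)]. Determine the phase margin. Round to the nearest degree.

Gain crossover: |G(jω)| = 1 at ω ≈ 2.41 rad/s.
∠G(j2.41) = −90° − arctan(2.41/3.85) − arctan(2.41/9.76) ≈ -135.90°
PM = 180° + (-135.90°) = 44.10°

44°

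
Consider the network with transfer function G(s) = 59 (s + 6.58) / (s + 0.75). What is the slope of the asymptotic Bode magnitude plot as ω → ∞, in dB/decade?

With 1 zero and 1 pole, the high-frequency asymptotic slope is 20 × (1 − 1) = 0 dB/decade.

0 dB/decade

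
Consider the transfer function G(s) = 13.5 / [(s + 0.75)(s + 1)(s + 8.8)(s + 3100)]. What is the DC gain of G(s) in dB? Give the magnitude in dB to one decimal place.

G(0) = 13.5 / (0.75 × 1 × 8.8 × 3100) = 0.00065982
20 log₁₀(0.00065982) = -63.61 dB

-63.6 dB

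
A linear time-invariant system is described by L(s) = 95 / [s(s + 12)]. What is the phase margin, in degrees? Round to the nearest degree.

Gain crossover: |L(jω)| = 1 at ω ≈ 6.87 rad/s.
∠L(j6.87) = −90° − arctan(6.87/12) ≈ -119.79°
PM = 180° + (-119.79°) = 60.21°

60°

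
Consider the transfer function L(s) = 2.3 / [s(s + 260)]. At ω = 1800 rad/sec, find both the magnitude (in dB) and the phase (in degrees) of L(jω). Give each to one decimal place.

|j1800 + 260| = √(1800² + 260²) = 1819
|j1800| = 1800
|L(j1800)| = 2.3 / (1819 × 1800) = 7.0258e-07
20 log₁₀(7.0258e-07) = -123.07 dB
∠(j1800 + 260) = arctan(1800/260) = 81.78°
∠(j1800) = 90.00°
∠L(j1800) = − (81.78° + 90.00°) = -171.78°

|L| = -123.1 dB, ∠L = -171.8°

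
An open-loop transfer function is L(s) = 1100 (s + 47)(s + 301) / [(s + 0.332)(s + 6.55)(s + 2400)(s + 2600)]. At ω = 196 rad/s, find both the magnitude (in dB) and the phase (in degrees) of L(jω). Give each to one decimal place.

|L| = -69.6 dB, ∠L = -77.4°

|j196 + 47| = √(196² + 47²) = 201.6
|j196 + 301| = √(196² + 301²) = 359.2
|j196 + 0.332| = √(196² + 0.332²) = 196
|j196 + 6.55| = √(196² + 6.55²) = 196.1
|j196 + 2400| = √(196² + 2400²) = 2408
|j196 + 2600| = √(196² + 2600²) = 2607
|L(j196)| = 1100 × 201.6 × 359.2 / (196 × 196.1 × 2408 × 2607) = 0.00032999
20 log₁₀(0.00032999) = -69.63 dB
∠(j196 + 47) = arctan(196/47) = 76.52°
∠(j196 + 301) = arctan(196/301) = 33.07°
∠(j196 + 0.332) = arctan(196/0.332) = 89.90°
∠(j196 + 6.55) = arctan(196/6.55) = 88.09°
∠(j196 + 2400) = arctan(196/2400) = 4.67°
∠(j196 + 2600) = arctan(196/2600) = 4.31°
∠L(j196) = 76.52° + 33.07° − (89.90° + 88.09° + 4.67° + 4.31°) = -77.38°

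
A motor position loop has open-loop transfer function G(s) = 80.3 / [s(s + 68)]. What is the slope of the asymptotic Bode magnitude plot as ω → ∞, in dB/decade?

-40 dB/decade

With 0 zeros and 2 poles, the high-frequency asymptotic slope is 20 × (0 − 2) = -40 dB/decade.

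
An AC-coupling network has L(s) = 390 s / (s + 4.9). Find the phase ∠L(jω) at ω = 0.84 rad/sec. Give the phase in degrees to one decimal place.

∠(j0.84) = 90.00°
∠(j0.84 + 4.9) = arctan(0.84/4.9) = 9.73°
∠L(j0.84) = 90.00° − 9.73° = 80.27°

80.3 deg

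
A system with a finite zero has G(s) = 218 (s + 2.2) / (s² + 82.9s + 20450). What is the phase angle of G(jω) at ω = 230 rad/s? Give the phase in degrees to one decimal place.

-60.1°

∠(j230 + 2.2) = arctan(230/2.2) = 89.45°
∠[(j230)² + 82.9(j230) + 20450] = ∠[-32450 + j19067] = 149.56°
∠G(j230) = 89.45° − 149.56° = -60.11°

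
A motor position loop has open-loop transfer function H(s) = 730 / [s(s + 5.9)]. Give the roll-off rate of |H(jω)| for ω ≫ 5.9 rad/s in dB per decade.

-40 dB/decade

With 0 zeros and 2 poles, the high-frequency asymptotic slope is 20 × (0 − 2) = -40 dB/decade.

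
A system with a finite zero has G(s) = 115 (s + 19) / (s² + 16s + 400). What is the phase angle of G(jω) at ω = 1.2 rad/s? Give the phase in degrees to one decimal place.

0.9 deg

∠(j1.2 + 19) = arctan(1.2/19) = 3.61°
∠[(j1.2)² + 16(j1.2) + 400] = ∠[398.56 + j19.2] = 2.76°
∠G(j1.2) = 3.61° − 2.76° = 0.86°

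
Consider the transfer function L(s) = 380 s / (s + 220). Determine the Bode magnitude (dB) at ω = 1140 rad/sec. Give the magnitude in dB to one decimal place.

|j1140| = 1140
|j1140 + 220| = √(1140² + 220²) = 1161
|L(j1140)| = 380 × 1140 / 1161 = 373.12
20 log₁₀(373.12) = 51.44 dB

51.4 dB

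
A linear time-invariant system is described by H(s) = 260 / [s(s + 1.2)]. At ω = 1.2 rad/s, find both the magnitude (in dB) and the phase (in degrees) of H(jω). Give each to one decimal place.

|H| = 42.1 dB, ∠H = -135.0°

|j1.2 + 1.2| = √(1.2² + 1.2²) = 1.697
|j1.2| = 1.2
|H(j1.2)| = 260 / (1.697 × 1.2) = 127.67
20 log₁₀(127.67) = 42.12 dB
∠(j1.2 + 1.2) = arctan(1.2/1.2) = 45.00°
∠(j1.2) = 90.00°
∠H(j1.2) = − (45.00° + 90.00°) = -135.00°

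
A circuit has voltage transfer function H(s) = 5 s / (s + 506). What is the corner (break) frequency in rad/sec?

506 rad/sec

The single real pole at s = −506 gives a corner at ω = 506 rad/sec.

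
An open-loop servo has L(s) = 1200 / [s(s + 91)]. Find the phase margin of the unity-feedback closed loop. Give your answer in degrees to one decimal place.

Gain crossover: |L(jω)| = 1 at ω ≈ 13.1 rad s⁻¹.
∠L(j13.1) = −90° − arctan(13.1/91) ≈ -98.16°
PM = 180° + (-98.16°) = 81.84°

81.8°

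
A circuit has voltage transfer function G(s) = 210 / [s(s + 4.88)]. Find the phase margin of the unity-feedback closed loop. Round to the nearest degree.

19°

Gain crossover: |G(jω)| = 1 at ω ≈ 14.1 rad/sec.
∠G(j14.1) = −90° − arctan(14.1/4.88) ≈ -160.89°
PM = 180° + (-160.89°) = 19.11°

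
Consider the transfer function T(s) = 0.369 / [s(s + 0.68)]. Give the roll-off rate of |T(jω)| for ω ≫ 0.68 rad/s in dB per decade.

-40 dB/decade

With 0 zeros and 2 poles, the high-frequency asymptotic slope is 20 × (0 − 2) = -40 dB/decade.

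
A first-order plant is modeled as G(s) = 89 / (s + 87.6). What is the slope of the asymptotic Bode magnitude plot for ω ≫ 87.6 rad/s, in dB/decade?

With 0 zeros and 1 pole, the high-frequency asymptotic slope is 20 × (0 − 1) = -20 dB/decade.

-20 dB/decade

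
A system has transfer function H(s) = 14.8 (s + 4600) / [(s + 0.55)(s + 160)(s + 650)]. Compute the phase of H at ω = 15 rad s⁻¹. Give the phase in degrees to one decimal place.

-94.4°

∠(j15 + 4600) = arctan(15/4600) = 0.19°
∠(j15 + 0.55) = arctan(15/0.55) = 87.90°
∠(j15 + 160) = arctan(15/160) = 5.36°
∠(j15 + 650) = arctan(15/650) = 1.32°
∠H(j15) = 0.19° − (87.90° + 5.36° + 1.32°) = -94.39°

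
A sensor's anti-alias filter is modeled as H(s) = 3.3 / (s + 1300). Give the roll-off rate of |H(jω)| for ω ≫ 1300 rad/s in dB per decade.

-20 dB/decade

With 0 zeros and 1 pole, the high-frequency asymptotic slope is 20 × (0 − 1) = -20 dB/decade.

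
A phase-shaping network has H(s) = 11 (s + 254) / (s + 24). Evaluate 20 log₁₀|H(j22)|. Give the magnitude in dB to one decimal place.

38.7 dB

|j22 + 254| = √(22² + 254²) = 255
|j22 + 24| = √(22² + 24²) = 32.56
|H(j22)| = 11 × 255 / 32.56 = 86.138
20 log₁₀(86.138) = 38.70 dB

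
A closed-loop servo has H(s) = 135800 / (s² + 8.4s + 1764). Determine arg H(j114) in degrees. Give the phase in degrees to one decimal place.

-175.1°

∠[(j114)² + 8.4(j114) + 1764] = ∠[-11232 + j957.6] = 175.13°
∠H(j114) = −175.13° = -175.13°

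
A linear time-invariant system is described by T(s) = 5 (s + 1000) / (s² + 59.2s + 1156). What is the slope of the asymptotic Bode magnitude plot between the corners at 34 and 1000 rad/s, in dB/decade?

In this band the factors already past their corner are: complex pole pair at ωₙ ≈ 34; net slope = -40 dB/decade.

-40 dB/decade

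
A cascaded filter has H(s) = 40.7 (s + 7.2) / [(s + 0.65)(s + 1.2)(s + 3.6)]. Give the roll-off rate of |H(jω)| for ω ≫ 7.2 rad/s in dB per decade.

-40 dB/decade

With 1 zero and 3 poles, the high-frequency asymptotic slope is 20 × (1 − 3) = -40 dB/decade.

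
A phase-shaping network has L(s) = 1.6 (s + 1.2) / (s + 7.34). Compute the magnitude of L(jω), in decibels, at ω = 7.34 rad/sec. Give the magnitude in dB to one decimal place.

|j7.34 + 1.2| = √(7.34² + 1.2²) = 7.437
|j7.34 + 7.34| = √(7.34² + 7.34²) = 10.38
|L(j7.34)| = 1.6 × 7.437 / 10.38 = 1.1464
20 log₁₀(1.1464) = 1.19 dB

1.2 dB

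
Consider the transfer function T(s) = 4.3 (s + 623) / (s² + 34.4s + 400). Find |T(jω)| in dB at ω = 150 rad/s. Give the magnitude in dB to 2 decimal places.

-18.31 dB

|j150 + 623| = √(150² + 623²) = 640.8
|(j150)² + 34.4(j150) + 400| = |-22100 + j5160| = 2.269e+04
|T(j150)| = 4.3 × 640.8 / 2.269e+04 = 0.12142
20 log₁₀(0.12142) = -18.315 dB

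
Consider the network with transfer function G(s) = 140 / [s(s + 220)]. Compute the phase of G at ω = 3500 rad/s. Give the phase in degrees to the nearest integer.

-176°

∠(j3500 + 220) = arctan(3500/220) = 86.40°
∠(j3500) = 90.00°
∠G(j3500) = − (86.40° + 90.00°) = -176.40°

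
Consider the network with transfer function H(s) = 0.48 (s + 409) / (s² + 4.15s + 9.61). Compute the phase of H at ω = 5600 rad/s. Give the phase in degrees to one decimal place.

-94.1°

∠(j5600 + 409) = arctan(5600/409) = 85.82°
∠[(j5600)² + 4.15(j5600) + 9.61] = ∠[-3.136e+07 + j23240] = 179.96°
∠H(j5600) = 85.82° − 179.96° = -94.13°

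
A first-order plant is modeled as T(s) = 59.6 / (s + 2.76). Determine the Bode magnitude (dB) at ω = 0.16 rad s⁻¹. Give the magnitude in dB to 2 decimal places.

|j0.16 + 2.76| = √(0.16² + 2.76²) = 2.765
|T(j0.16)| = 59.6 / 2.765 = 21.558
20 log₁₀(21.558) = 26.672 dB

26.67 dB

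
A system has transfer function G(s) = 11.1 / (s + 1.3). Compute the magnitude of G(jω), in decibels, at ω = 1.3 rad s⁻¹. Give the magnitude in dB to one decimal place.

|j1.3 + 1.3| = √(1.3² + 1.3²) = 1.838
|G(j1.3)| = 11.1 / 1.838 = 6.0376
20 log₁₀(6.0376) = 15.62 dB

15.6 dB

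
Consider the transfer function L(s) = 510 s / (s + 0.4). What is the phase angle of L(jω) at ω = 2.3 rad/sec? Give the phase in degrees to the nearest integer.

∠(j2.3) = 90.00°
∠(j2.3 + 0.4) = arctan(2.3/0.4) = 80.13°
∠L(j2.3) = 90.00° − 80.13° = 9.87°

10 deg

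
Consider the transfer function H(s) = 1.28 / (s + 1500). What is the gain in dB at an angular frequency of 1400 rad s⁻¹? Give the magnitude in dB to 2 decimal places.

|j1400 + 1500| = √(1400² + 1500²) = 2052
|H(j1400)| = 1.28 / 2052 = 0.00062383
20 log₁₀(0.00062383) = -64.099 dB

-64.10 dB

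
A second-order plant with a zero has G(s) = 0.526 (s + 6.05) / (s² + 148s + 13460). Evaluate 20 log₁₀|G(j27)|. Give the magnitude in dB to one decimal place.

-59.2 dB

|j27 + 6.05| = √(27² + 6.05²) = 27.67
|(j27)² + 148(j27) + 13460| = |12731 + j3996| = 1.334e+04
|G(j27)| = 0.526 × 27.67 / 1.334e+04 = 0.0010907
20 log₁₀(0.0010907) = -59.25 dB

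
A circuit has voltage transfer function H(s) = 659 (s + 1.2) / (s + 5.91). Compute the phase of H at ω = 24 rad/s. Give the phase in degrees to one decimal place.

11.0 deg

∠(j24 + 1.2) = arctan(24/1.2) = 87.14°
∠(j24 + 5.91) = arctan(24/5.91) = 76.17°
∠H(j24) = 87.14° − 76.17° = 10.97°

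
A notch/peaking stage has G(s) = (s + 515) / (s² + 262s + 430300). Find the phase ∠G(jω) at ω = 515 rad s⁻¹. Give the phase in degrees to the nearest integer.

6°

∠(j515 + 515) = arctan(515/515) = 45.00°
∠[(j515)² + 262(j515) + 430300] = ∠[1.6508e+05 + j1.3493e+05] = 39.26°
∠G(j515) = 45.00° − 39.26° = 5.74°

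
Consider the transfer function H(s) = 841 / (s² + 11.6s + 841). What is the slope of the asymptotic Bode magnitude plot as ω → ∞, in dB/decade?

-40 dB/decade

With 0 zeros and 2 poles, the high-frequency asymptotic slope is 20 × (0 − 2) = -40 dB/decade.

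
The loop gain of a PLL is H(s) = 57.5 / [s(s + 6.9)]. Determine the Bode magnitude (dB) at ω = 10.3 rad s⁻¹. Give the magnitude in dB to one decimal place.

-6.9 dB

|j10.3 + 6.9| = √(10.3² + 6.9²) = 12.4
|j10.3| = 10.3
|H(j10.3)| = 57.5 / (12.4 × 10.3) = 0.45029
20 log₁₀(0.45029) = -6.93 dB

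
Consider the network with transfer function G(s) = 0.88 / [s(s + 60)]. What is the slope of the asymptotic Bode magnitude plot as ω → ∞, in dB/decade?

-40 dB/decade

With 0 zeros and 2 poles, the high-frequency asymptotic slope is 20 × (0 − 2) = -40 dB/decade.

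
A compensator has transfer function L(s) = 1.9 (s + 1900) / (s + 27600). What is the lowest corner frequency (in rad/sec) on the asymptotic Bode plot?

1900 rad/sec

Break frequencies occur at each pole and zero magnitude: 1900 rad/sec, 27600 rad/sec.
The lowest is 1900 rad/sec.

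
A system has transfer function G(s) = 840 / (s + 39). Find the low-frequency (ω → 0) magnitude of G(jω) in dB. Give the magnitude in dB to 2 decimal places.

G(0) = 840 / 39 = 21.538
20 log₁₀(21.538) = 26.664 dB

26.66 dB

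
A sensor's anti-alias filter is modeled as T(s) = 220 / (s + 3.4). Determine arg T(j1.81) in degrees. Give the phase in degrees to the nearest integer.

∠(j1.81 + 3.4) = arctan(1.81/3.4) = 28.03°
∠T(j1.81) = −28.03° = -28.03°

-28°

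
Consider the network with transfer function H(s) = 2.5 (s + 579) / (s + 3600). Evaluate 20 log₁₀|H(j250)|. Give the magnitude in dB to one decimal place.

|j250 + 579| = √(250² + 579²) = 630.7
|j250 + 3600| = √(250² + 3600²) = 3609
|H(j250)| = 2.5 × 630.7 / 3609 = 0.43691
20 log₁₀(0.43691) = -7.19 dB

-7.2 dB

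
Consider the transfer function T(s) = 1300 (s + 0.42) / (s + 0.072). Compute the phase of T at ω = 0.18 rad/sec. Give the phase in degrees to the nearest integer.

∠(j0.18 + 0.42) = arctan(0.18/0.42) = 23.20°
∠(j0.18 + 0.072) = arctan(0.18/0.072) = 68.20°
∠T(j0.18) = 23.20° − 68.20° = -45.00°

-45°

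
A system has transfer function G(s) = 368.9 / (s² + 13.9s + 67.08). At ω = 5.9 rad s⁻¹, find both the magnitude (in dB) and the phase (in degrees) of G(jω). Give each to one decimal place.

|(j5.9)² + 13.9(j5.9) + 67.08| = |32.27 + j82.01| = 88.13
|G(j5.9)| = 368.9 / 88.13 = 4.1858
20 log₁₀(4.1858) = 12.44 dB
∠[(j5.9)² + 13.9(j5.9) + 67.08] = ∠[32.27 + j82.01] = 68.52°
∠G(j5.9) = −68.52° = -68.52°

|G| = 12.4 dB, ∠G = -68.5°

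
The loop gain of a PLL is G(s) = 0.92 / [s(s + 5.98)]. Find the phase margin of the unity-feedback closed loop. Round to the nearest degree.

89°

Gain crossover: |G(jω)| = 1 at ω ≈ 0.154 rad/s.
∠G(j0.154) = −90° − arctan(0.154/5.98) ≈ -91.47°
PM = 180° + (-91.47°) = 88.53°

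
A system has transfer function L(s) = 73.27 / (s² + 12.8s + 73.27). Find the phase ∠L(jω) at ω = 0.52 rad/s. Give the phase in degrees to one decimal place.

∠[(j0.52)² + 12.8(j0.52) + 73.27] = ∠[73 + j6.656] = 5.21°
∠L(j0.52) = −5.21° = -5.21°

-5.2°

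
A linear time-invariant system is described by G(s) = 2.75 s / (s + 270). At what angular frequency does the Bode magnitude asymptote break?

The single real pole at s = −270 gives a corner at ω = 270 rad s⁻¹.

270 rad s⁻¹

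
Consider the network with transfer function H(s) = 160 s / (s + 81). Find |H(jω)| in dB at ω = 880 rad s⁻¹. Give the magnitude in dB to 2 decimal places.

|j880| = 880
|j880 + 81| = √(880² + 81²) = 883.7
|H(j880)| = 160 × 880 / 883.7 = 159.33
20 log₁₀(159.33) = 44.046 dB

44.05 dB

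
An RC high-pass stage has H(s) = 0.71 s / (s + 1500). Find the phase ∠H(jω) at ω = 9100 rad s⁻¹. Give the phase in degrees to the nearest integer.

∠(j9100) = 90.00°
∠(j9100 + 1500) = arctan(9100/1500) = 80.64°
∠H(j9100) = 90.00° − 80.64° = 9.36°

9 deg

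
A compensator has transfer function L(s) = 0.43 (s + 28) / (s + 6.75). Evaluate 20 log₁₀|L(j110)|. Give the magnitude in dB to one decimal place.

-7.1 dB

|j110 + 28| = √(110² + 28²) = 113.5
|j110 + 6.75| = √(110² + 6.75²) = 110.2
|L(j110)| = 0.43 × 113.5 / 110.2 = 0.44288
20 log₁₀(0.44288) = -7.07 dB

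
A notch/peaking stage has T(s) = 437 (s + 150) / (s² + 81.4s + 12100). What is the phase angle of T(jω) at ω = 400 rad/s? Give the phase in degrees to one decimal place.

-98.1 deg

∠(j400 + 150) = arctan(400/150) = 69.44°
∠[(j400)² + 81.4(j400) + 12100] = ∠[-1.479e+05 + j32560] = 167.58°
∠T(j400) = 69.44° − 167.58° = -98.14°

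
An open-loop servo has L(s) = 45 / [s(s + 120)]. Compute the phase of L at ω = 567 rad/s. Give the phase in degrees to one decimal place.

-168.1 deg

∠(j567 + 120) = arctan(567/120) = 78.05°
∠(j567) = 90.00°
∠L(j567) = − (78.05° + 90.00°) = -168.05°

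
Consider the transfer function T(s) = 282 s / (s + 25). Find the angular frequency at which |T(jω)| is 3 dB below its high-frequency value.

For a single-pole high-pass, the −3 dB point is at the pole: ω = 25 rad s⁻¹.

25 rad s⁻¹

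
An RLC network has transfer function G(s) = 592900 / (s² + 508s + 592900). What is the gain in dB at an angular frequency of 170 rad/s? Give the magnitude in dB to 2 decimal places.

0.33 dB

|(j170)² + 508(j170) + 592900| = |5.64e+05 + j86360| = 5.706e+05
|G(j170)| = 592900 / 5.706e+05 = 1.0391
20 log₁₀(1.0391) = 0.333 dB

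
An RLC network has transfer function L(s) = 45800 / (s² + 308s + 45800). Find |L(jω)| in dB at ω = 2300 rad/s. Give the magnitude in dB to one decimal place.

|(j2300)² + 308(j2300) + 45800| = |-5.2442e+06 + j7.084e+05| = 5.292e+06
|L(j2300)| = 45800 / 5.292e+06 = 0.0086549
20 log₁₀(0.0086549) = -41.25 dB

-41.3 dB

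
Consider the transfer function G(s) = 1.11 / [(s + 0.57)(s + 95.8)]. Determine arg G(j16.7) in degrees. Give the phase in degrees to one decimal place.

-97.9°

∠(j16.7 + 0.57) = arctan(16.7/0.57) = 88.05°
∠(j16.7 + 95.8) = arctan(16.7/95.8) = 9.89°
∠G(j16.7) = − (88.05° + 9.89°) = -97.93°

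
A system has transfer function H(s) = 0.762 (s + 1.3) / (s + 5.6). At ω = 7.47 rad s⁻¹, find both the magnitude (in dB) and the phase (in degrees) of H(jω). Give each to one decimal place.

|j7.47 + 1.3| = √(7.47² + 1.3²) = 7.582
|j7.47 + 5.6| = √(7.47² + 5.6²) = 9.336
|H(j7.47)| = 0.762 × 7.582 / 9.336 = 0.61886
20 log₁₀(0.61886) = -4.17 dB
∠(j7.47 + 1.3) = arctan(7.47/1.3) = 80.13°
∠(j7.47 + 5.6) = arctan(7.47/5.6) = 53.14°
∠H(j7.47) = 80.13° − 53.14° = 26.99°

|H| = -4.2 dB, ∠H = 27.0°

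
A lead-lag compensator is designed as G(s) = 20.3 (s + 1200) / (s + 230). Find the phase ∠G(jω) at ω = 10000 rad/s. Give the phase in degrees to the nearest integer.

-6°

∠(j10000 + 1200) = arctan(10000/1200) = 83.16°
∠(j10000 + 230) = arctan(10000/230) = 88.68°
∠G(j10000) = 83.16° − 88.68° = -5.53°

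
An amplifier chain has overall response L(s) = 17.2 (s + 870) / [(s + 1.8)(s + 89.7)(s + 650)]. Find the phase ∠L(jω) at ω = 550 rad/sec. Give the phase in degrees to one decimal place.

∠(j550 + 870) = arctan(550/870) = 32.30°
∠(j550 + 1.8) = arctan(550/1.8) = 89.81°
∠(j550 + 89.7) = arctan(550/89.7) = 80.74°
∠(j550 + 650) = arctan(550/650) = 40.24°
∠L(j550) = 32.30° − (89.81° + 80.74° + 40.24°) = -178.49°

-178.5°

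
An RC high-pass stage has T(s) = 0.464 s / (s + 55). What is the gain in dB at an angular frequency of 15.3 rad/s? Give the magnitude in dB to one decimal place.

|j15.3| = 15.3
|j15.3 + 55| = √(15.3² + 55²) = 57.09
|T(j15.3)| = 0.464 × 15.3 / 57.09 = 0.12435
20 log₁₀(0.12435) = -18.11 dB

-18.1 dB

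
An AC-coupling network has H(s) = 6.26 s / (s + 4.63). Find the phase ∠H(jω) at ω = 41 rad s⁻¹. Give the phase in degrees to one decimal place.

6.4°

∠(j41) = 90.00°
∠(j41 + 4.63) = arctan(41/4.63) = 83.56°
∠H(j41) = 90.00° − 83.56° = 6.44°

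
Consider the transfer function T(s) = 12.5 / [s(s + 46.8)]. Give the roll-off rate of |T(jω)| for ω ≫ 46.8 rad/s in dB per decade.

With 0 zeros and 2 poles, the high-frequency asymptotic slope is 20 × (0 − 2) = -40 dB/decade.

-40 dB/decade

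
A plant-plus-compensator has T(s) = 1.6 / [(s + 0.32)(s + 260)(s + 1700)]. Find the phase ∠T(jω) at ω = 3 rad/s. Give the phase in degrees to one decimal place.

-84.7 deg

∠(j3 + 0.32) = arctan(3/0.32) = 83.91°
∠(j3 + 260) = arctan(3/260) = 0.66°
∠(j3 + 1700) = arctan(3/1700) = 0.10°
∠T(j3) = − (83.91° + 0.66° + 0.10°) = -84.67°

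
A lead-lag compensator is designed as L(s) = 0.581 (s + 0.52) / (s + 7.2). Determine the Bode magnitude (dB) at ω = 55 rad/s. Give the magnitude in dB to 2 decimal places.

|j55 + 0.52| = √(55² + 0.52²) = 55
|j55 + 7.2| = √(55² + 7.2²) = 55.47
|L(j55)| = 0.581 × 55 / 55.47 = 0.57611
20 log₁₀(0.57611) = -4.790 dB

-4.79 dB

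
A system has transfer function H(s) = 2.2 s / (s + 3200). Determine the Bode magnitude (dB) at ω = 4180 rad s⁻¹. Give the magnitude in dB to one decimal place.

|j4180| = 4180
|j4180 + 3200| = √(4180² + 3200²) = 5264
|H(j4180)| = 2.2 × 4180 / 5264 = 1.7469
20 log₁₀(1.7469) = 4.85 dB

4.8 dB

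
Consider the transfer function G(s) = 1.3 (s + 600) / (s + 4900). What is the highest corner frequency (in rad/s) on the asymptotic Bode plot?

4900 rad/s

Break frequencies occur at each pole and zero magnitude: 600 rad/s, 4900 rad/s.
The highest is 4900 rad/s.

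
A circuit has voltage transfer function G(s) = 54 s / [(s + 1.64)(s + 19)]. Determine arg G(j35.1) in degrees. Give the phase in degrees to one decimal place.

∠(j35.1) = 90.00°
∠(j35.1 + 1.64) = arctan(35.1/1.64) = 87.32°
∠(j35.1 + 19) = arctan(35.1/19) = 61.57°
∠G(j35.1) = 90.00° − (87.32° + 61.57°) = -58.90°

-58.9 deg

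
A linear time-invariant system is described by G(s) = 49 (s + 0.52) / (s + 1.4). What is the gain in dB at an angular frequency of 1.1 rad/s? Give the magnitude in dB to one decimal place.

30.5 dB

|j1.1 + 0.52| = √(1.1² + 0.52²) = 1.217
|j1.1 + 1.4| = √(1.1² + 1.4²) = 1.78
|G(j1.1)| = 49 × 1.217 / 1.78 = 33.485
20 log₁₀(33.485) = 30.50 dB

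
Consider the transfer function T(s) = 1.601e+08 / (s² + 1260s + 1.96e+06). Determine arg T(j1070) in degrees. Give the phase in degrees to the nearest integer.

-59 deg

∠[(j1070)² + 1260(j1070) + 1.96e+06] = ∠[8.151e+05 + j1.3482e+06] = 58.84°
∠T(j1070) = −58.84° = -58.84°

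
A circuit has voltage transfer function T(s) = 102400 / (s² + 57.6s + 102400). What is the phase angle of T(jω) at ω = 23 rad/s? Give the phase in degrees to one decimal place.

∠[(j23)² + 57.6(j23) + 102400] = ∠[1.0187e+05 + j1324.8] = 0.75°
∠T(j23) = −0.75° = -0.75°

-0.7 deg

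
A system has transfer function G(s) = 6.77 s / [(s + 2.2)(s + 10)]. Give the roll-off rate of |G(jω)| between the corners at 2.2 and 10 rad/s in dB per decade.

0 dB/decade

In this band the factors already past their corner are: 1 differentiator zero, pole at 2.2; net slope = 0 dB/decade.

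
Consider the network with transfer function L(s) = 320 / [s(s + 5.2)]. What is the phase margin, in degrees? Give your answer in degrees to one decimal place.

Gain crossover: |L(jω)| = 1 at ω ≈ 17.5 rad/sec.
∠L(j17.5) = −90° − arctan(17.5/5.2) ≈ -163.46°
PM = 180° + (-163.46°) = 16.54°

16.5 deg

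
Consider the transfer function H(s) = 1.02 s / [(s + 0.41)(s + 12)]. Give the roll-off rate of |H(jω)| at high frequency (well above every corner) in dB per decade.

With 1 zero and 2 poles, the high-frequency asymptotic slope is 20 × (1 − 2) = -20 dB/decade.

-20 dB/decade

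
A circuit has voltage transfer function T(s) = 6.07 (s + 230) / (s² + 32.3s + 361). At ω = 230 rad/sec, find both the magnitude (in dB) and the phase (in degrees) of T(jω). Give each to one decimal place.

|j230 + 230| = √(230² + 230²) = 325.3
|(j230)² + 32.3(j230) + 361| = |-52539 + j7429| = 5.306e+04
|T(j230)| = 6.07 × 325.3 / 5.306e+04 = 0.037209
20 log₁₀(0.037209) = -28.59 dB
∠(j230 + 230) = arctan(230/230) = 45.00°
∠[(j230)² + 32.3(j230) + 361] = ∠[-52539 + j7429] = 171.95°
∠T(j230) = 45.00° − 171.95° = -126.95°

|T| = -28.6 dB, ∠T = -127.0°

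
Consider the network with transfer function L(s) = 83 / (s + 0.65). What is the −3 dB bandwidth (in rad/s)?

For a single-pole low-pass, the −3 dB point is at the pole: ω = 0.65 rad/s.

0.65 rad/s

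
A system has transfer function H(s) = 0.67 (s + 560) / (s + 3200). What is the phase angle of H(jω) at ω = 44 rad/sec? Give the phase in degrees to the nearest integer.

∠(j44 + 560) = arctan(44/560) = 4.49°
∠(j44 + 3200) = arctan(44/3200) = 0.79°
∠H(j44) = 4.49° − 0.79° = 3.70°

4 deg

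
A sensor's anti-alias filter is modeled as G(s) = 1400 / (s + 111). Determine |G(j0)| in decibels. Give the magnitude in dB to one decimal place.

G(0) = 1400 / 111 = 12.613
20 log₁₀(12.613) = 22.02 dB

22.0 dB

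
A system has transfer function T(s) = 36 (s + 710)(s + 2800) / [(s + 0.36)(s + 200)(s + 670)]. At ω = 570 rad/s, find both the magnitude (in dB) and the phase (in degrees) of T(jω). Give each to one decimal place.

|T| = -10.2 dB, ∠T = -150.8°

|j570 + 710| = √(570² + 710²) = 910.5
|j570 + 2800| = √(570² + 2800²) = 2857
|j570 + 0.36| = √(570² + 0.36²) = 570
|j570 + 200| = √(570² + 200²) = 604.1
|j570 + 670| = √(570² + 670²) = 879.7
|T(j570)| = 36 × 910.5 × 2857 / (570 × 604.1 × 879.7) = 0.30923
20 log₁₀(0.30923) = -10.19 dB
∠(j570 + 710) = arctan(570/710) = 38.76°
∠(j570 + 2800) = arctan(570/2800) = 11.51°
∠(j570 + 0.36) = arctan(570/0.36) = 89.96°
∠(j570 + 200) = arctan(570/200) = 70.67°
∠(j570 + 670) = arctan(570/670) = 40.39°
∠T(j570) = 38.76° + 11.51° − (89.96° + 70.67° + 40.39°) = -150.75°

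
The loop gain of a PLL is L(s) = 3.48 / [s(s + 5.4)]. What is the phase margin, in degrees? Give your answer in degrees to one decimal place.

83.2°

Gain crossover: |L(jω)| = 1 at ω ≈ 0.64 rad s⁻¹.
∠L(j0.64) = −90° − arctan(0.64/5.4) ≈ -96.76°
PM = 180° + (-96.76°) = 83.24°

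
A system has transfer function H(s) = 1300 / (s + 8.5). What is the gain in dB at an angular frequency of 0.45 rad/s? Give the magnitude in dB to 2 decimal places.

|j0.45 + 8.5| = √(0.45² + 8.5²) = 8.512
|H(j0.45)| = 1300 / 8.512 = 152.73
20 log₁₀(152.73) = 43.678 dB

43.68 dB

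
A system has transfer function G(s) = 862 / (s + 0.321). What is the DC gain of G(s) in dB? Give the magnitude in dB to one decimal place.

G(0) = 862 / 0.321 = 2685.4
20 log₁₀(2685.4) = 68.58 dB

68.6 dB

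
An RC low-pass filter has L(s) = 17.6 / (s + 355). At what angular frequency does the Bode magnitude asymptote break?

The single real pole at s = −355 gives a corner at ω = 355 rad/sec.

355 rad/sec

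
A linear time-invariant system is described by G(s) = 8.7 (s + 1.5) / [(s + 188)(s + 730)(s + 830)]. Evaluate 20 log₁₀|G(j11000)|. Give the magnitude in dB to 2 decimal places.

|j11000 + 1.5| = √(11000² + 1.5²) = 1.1e+04
|j11000 + 188| = √(11000² + 188²) = 1.1e+04
|j11000 + 730| = √(11000² + 730²) = 1.102e+04
|j11000 + 830| = √(11000² + 830²) = 1.103e+04
|G(j11000)| = 8.7 × 1.1e+04 / (1.1e+04 × 1.102e+04 × 1.103e+04) = 7.1529e-08
20 log₁₀(7.1529e-08) = -142.910 dB

-142.91 dB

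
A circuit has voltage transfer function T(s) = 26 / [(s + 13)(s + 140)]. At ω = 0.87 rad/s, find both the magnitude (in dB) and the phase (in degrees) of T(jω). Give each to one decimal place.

|j0.87 + 13| = √(0.87² + 13²) = 13.03
|j0.87 + 140| = √(0.87² + 140²) = 140
|T(j0.87)| = 26 / (13.03 × 140) = 0.014254
20 log₁₀(0.014254) = -36.92 dB
∠(j0.87 + 13) = arctan(0.87/13) = 3.83°
∠(j0.87 + 140) = arctan(0.87/140) = 0.36°
∠T(j0.87) = − (3.83° + 0.36°) = -4.18°

|T| = -36.9 dB, ∠T = -4.2°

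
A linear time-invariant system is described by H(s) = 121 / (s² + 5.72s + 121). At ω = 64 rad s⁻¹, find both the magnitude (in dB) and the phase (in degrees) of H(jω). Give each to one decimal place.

|H| = -30.4 dB, ∠H = -174.7°

|(j64)² + 5.72(j64) + 121| = |-3975 + j366.08| = 3992
|H(j64)| = 121 / 3992 = 0.030312
20 log₁₀(0.030312) = -30.37 dB
∠[(j64)² + 5.72(j64) + 121] = ∠[-3975 + j366.08] = 174.74°
∠H(j64) = −174.74° = -174.74°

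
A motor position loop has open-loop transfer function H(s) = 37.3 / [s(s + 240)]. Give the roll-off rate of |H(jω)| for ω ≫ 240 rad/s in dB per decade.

With 0 zeros and 2 poles, the high-frequency asymptotic slope is 20 × (0 − 2) = -40 dB/decade.

-40 dB/decade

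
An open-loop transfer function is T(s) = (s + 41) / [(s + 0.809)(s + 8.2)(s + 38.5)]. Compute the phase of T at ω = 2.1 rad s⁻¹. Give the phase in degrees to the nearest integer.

∠(j2.1 + 41) = arctan(2.1/41) = 2.93°
∠(j2.1 + 0.809) = arctan(2.1/0.809) = 68.93°
∠(j2.1 + 8.2) = arctan(2.1/8.2) = 14.36°
∠(j2.1 + 38.5) = arctan(2.1/38.5) = 3.12°
∠T(j2.1) = 2.93° − (68.93° + 14.36° + 3.12°) = -83.49°

-83°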